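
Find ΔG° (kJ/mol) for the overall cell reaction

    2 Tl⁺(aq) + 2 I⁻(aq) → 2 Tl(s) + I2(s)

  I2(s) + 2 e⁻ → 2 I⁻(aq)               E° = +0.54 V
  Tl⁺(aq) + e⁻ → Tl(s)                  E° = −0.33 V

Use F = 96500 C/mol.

In the reaction as written Tl⁺(aq) is reduced, so the Tl⁺/Tl couple is the cathode and I₂/I⁻ is the anode.
E°cell = −0.33 − (+0.54) = −0.87 V; balancing electrons gives n = 2.
ΔG° = −nFE°cell = −(2)(96500)(−0.87) J/mol = +168 kJ/mol.

+168 kJ/mol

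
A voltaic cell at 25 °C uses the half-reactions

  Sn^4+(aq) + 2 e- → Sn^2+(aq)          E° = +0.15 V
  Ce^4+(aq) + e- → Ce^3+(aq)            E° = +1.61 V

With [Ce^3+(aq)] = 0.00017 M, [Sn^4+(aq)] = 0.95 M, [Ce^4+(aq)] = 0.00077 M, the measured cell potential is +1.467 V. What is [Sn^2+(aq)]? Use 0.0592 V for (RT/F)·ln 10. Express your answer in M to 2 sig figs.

0.080 M

The Ce⁴⁺/Ce³⁺ couple has the larger reduction potential, so it is the cathode: E°cell = +1.61 − (+0.15) = +1.46 V and n = 2.
Rearranging E = E° − (0.0592/n)·log Q gives log Q = 2(+1.46 − (+1.467))/0.0592 = −0.236.
The balanced reaction is 2 Ce^4+(aq) + Sn^2+(aq) → 2 Ce^3+(aq) + Sn^4+(aq), so Q = ([Ce^3+(aq)]^2·[Sn^4+(aq)]) / ([Ce^4+(aq)]^2·[Sn^2+(aq)]).
Solving for the unknown gives log [Sn^2+(aq)] = −1.098, so [Sn^2+(aq)] ≈ 0.080 M.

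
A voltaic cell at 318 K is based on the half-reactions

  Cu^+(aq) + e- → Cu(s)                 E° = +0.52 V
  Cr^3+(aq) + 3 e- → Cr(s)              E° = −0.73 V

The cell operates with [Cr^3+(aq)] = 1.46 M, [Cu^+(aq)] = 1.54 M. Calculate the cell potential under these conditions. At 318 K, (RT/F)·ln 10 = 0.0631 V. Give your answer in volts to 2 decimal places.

+1.26 V

The Cu⁺/Cu couple has the more positive E°, so it is the cathode; Cr³⁺/Cr is the anode.
E°cell = E°cat − E°an = +0.52 − (−0.73) = +1.25 V; n = 3.
For the overall reaction 3 Cu^+(aq) + Cr(s) → 3 Cu(s) + Cr^3+(aq), Q = [Cr^3+(aq)] / [Cu^+(aq)]^3 = 0.4, giving log Q = −0.398.
Applying E = E° − (RT ln10/nF)·log Q gives +1.25 − (0.0631/3)(−0.398) = +1.26 V.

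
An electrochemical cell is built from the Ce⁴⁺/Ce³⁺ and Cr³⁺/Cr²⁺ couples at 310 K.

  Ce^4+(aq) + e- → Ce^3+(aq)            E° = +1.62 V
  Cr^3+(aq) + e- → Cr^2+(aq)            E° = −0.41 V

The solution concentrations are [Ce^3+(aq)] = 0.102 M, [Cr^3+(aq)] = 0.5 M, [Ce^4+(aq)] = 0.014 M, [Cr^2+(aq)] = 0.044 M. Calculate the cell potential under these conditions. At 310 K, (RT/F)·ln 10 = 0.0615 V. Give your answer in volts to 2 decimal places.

Since E°(Ce⁴⁺/Ce³⁺) > E°(Cr³⁺/Cr²⁺), Ce⁴⁺/Ce³⁺ serves as the cathode.
The standard potential is +1.62 − (−0.41) = +2.03 V and the balanced reaction transfers n = 1 electron.
The balanced reaction is Ce^4+(aq) + Cr^2+(aq) → Ce^3+(aq) + Cr^3+(aq), so Q = ([Ce^3+(aq)]·[Cr^3+(aq)]) / ([Ce^4+(aq)]·[Cr^2+(aq)]) = 82.8 and log Q = 1.918.
E = E° − (0.0615/n)·log Q = +2.03 − (0.0615/1)(1.918) = +1.91 V.

+1.91 V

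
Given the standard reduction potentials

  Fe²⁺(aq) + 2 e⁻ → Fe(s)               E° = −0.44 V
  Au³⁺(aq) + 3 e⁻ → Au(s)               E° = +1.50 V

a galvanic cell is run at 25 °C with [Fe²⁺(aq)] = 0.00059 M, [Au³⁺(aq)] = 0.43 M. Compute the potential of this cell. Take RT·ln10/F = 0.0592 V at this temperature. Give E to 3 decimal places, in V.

Since E°(Au³⁺/Au) > E°(Fe²⁺/Fe), Au³⁺/Au serves as the cathode.
The standard potential is +1.50 − (−0.44) = +1.94 V and the balanced reaction transfers n = 6 electrons.
Balancing gives 2 Au³⁺(aq) + 3 Fe(s) → 2 Au(s) + 3 Fe²⁺(aq); hence Q = [Fe²⁺(aq)]^3 / [Au³⁺(aq)]^2 = 1.11×10^−9 (log Q = −8.954).
E = E° − (0.0592/n)·log Q = +1.94 − (0.0592/6)(−8.954) = +2.028 V.

+2.028 V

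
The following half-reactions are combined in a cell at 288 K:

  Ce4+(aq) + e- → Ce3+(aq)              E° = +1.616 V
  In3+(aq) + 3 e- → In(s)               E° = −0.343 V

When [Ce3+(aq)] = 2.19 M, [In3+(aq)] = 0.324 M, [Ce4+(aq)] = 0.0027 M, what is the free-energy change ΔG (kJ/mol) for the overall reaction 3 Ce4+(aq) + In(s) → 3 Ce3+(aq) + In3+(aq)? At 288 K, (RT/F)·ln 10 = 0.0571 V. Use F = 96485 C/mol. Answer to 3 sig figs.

−522 kJ/mol

E°cell = +1.616 − (−0.343) = +1.959 V; the balanced reaction transfers n = 3 electrons.
The reaction quotient is ([Ce3+(aq)]^3·[In3+(aq)]) / [Ce4+(aq)]^3 = 1.73×10^8; by Nernst, E = +1.959 − (0.0571/3)(8.238) = +1.8022 V.
Finally ΔG = −nFE = −(3)(96485 C/mol)(+1.8022 V) = −522 kJ/mol.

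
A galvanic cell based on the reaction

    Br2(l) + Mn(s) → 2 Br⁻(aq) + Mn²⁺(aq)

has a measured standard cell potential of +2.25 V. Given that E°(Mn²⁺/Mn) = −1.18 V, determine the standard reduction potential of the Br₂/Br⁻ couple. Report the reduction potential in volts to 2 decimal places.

+1.07 V

In the reaction as written the Br₂/Br⁻ couple is reduced (cathode) and Mn²⁺/Mn is oxidized (anode), so E°cell = E°(Br₂/Br⁻) − E°(Mn²⁺/Mn).
E°(Br₂/Br⁻) = E°cell + E°(anode) = +2.25 + (−1.18) = +1.07 V.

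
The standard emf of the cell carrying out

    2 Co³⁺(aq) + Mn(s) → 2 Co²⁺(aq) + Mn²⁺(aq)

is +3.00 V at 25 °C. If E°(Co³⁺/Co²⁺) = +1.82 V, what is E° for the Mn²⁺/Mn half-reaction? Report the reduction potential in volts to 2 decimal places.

In the reaction as written the Co³⁺/Co²⁺ couple is reduced (cathode) and Mn²⁺/Mn is oxidized (anode), so E°cell = E°(Co³⁺/Co²⁺) − E°(Mn²⁺/Mn).
E°(Mn²⁺/Mn) = E°(cathode) − E°cell = +1.82 − (+3.00) = −1.18 V.

−1.18 V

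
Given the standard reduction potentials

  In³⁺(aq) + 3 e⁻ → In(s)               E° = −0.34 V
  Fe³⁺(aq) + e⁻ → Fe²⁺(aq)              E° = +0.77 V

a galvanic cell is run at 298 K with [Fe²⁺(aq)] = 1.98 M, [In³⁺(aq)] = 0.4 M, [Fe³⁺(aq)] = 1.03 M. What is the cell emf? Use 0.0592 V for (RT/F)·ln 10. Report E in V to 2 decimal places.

The Fe³⁺/Fe²⁺ couple has the more positive E°, so it is the cathode; In³⁺/In is the anode.
E°cell = +0.77 − (−0.34) = +1.11 V, with n = 3 electrons transferred.
For the overall reaction 3 Fe³⁺(aq) + In(s) → 3 Fe²⁺(aq) + In³⁺(aq), Q = ([Fe²⁺(aq)]^3·[In³⁺(aq)]) / [Fe³⁺(aq)]^3 = 2.84, giving log Q = 0.454.
Applying E = E° − (RT ln10/nF)·log Q gives +1.11 − (0.0592/3)(0.454) = +1.10 V.

+1.10 V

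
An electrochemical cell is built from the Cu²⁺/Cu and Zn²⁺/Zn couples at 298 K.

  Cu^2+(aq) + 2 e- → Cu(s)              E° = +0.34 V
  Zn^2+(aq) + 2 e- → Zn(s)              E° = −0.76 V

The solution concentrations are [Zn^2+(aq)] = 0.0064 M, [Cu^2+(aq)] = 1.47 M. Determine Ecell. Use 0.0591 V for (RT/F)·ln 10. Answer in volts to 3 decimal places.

+1.170 V

The Cu²⁺/Cu couple has the more positive E°, so it is the cathode; Zn²⁺/Zn is the anode.
The standard potential is +0.34 − (−0.76) = +1.10 V and the balanced reaction transfers n = 2 electrons.
Balancing gives Cu^2+(aq) + Zn(s) → Cu(s) + Zn^2+(aq); hence Q = [Zn^2+(aq)] / [Cu^2+(aq)] = 0.00435 (log Q = −2.361).
E = E° − (0.0591/n)·log Q = +1.10 − (0.0591/2)(−2.361) = +1.170 V.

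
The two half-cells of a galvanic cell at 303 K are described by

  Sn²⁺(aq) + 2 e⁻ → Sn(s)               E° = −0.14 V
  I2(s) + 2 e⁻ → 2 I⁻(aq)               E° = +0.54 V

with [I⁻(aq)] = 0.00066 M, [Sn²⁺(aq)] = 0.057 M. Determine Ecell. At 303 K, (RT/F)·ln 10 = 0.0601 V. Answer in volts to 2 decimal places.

The I₂/I⁻ couple has the more positive E°, so it is the cathode; Sn²⁺/Sn is the anode.
E°cell = +0.54 − (−0.14) = +0.68 V, with n = 2 electrons transferred.
Balancing gives I2(s) + Sn(s) → 2 I⁻(aq) + Sn²⁺(aq); hence Q = [I⁻(aq)]^2·[Sn²⁺(aq)] = 2.48×10^−8 (log Q = −7.605).
E = E° − (0.0601/n)·log Q = +0.68 − (0.0601/2)(−7.605) = +0.91 V.

+0.91 V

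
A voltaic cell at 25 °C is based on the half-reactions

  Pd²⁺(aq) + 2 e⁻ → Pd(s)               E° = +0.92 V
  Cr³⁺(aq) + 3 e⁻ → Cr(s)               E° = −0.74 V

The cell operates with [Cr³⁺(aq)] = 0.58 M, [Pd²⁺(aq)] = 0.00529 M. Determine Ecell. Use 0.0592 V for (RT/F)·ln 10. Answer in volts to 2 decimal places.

Since E°(Pd²⁺/Pd) > E°(Cr³⁺/Cr), Pd²⁺/Pd serves as the cathode.
E°cell = E°cat − E°an = +0.92 − (−0.74) = +1.66 V; n = 6.
Balancing gives 3 Pd²⁺(aq) + 2 Cr(s) → 3 Pd(s) + 2 Cr³⁺(aq); hence Q = [Cr³⁺(aq)]^2 / [Pd²⁺(aq)]^3 = 2.27×10^6 (log Q = 6.356).
E = E° − (0.0592/n)·log Q = +1.66 − (0.0592/6)(6.356) = +1.60 V.

+1.60 V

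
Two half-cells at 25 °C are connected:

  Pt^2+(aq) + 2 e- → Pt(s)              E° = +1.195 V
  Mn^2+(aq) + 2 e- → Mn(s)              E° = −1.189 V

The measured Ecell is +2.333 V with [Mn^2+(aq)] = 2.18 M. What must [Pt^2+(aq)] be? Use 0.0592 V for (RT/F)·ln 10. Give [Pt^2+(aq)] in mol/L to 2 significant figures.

0.041 M

The Pt²⁺/Pt couple has the larger reduction potential, so it is the cathode: E°cell = +1.195 − (−1.189) = +2.384 V and n = 2.
From the Nernst equation, log Q = n(E° − E)/0.0592 = 2·(+2.384 − (+2.333))/0.0592 = 1.723.
Balancing electrons gives Pt^2+(aq) + Mn(s) → Pt(s) + Mn^2+(aq); thus Q = [Mn^2+(aq)] / [Pt^2+(aq)].
Isolating [Pt^2+(aq)] in Q = 10^{1.723} yields log [Pt^2+(aq)] = −1.385, i.e. 0.041 M.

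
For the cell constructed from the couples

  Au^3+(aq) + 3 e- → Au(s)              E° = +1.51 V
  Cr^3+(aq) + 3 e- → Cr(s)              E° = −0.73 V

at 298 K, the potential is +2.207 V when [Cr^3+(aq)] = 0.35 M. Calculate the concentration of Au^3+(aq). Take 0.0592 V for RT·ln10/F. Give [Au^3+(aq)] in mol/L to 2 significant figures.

0.0074 M

Au³⁺/Au is the cathode (higher E°); E°cell = +1.51 − (−0.73) = +2.24 V with n = 3.
Since E = E° − (0.0592/n)·log Q, log Q = n(E° − E)/0.0592 = 1.672.
Balancing electrons gives Au^3+(aq) + Cr(s) → Au(s) + Cr^3+(aq); thus Q = [Cr^3+(aq)] / [Au^3+(aq)].
Solving for the unknown gives log [Au^3+(aq)] = −2.128, so [Au^3+(aq)] ≈ 0.0074 M.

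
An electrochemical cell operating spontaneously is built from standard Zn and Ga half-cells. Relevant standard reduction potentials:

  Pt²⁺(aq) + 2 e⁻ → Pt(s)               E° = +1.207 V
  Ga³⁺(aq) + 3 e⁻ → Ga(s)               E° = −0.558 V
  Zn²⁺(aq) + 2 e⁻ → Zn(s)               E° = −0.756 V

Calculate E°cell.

Of the two couples in this cell, the one with the more positive reduction potential is reduced at the cathode: here that is Ga³⁺/Ga (−0.558 V); Zn²⁺/Zn (−0.756 V) is the anode.
E°cell = E°(cathode) − E°(anode) = −0.558 − (−0.756) = +0.198 V.

+0.198 V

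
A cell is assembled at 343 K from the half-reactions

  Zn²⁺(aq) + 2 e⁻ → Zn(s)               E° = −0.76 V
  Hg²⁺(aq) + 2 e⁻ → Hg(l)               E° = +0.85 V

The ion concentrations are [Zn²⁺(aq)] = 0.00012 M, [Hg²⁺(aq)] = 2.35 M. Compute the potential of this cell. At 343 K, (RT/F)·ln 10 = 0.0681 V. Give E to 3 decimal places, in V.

+1.756 V

Hg²⁺/Hg is reduced (cathode, E° = +0.85 V) and Zn²⁺/Zn is oxidized (anode).
E°cell = E°cat − E°an = +0.85 − (−0.76) = +1.61 V; n = 2.
The balanced reaction is Hg²⁺(aq) + Zn(s) → Hg(l) + Zn²⁺(aq), so Q = [Zn²⁺(aq)] / [Hg²⁺(aq)] = 5.11×10^−5 and log Q = −4.292.
E = E° − (0.0681/n)·log Q = +1.61 − (0.0681/2)(−4.292) = +1.756 V.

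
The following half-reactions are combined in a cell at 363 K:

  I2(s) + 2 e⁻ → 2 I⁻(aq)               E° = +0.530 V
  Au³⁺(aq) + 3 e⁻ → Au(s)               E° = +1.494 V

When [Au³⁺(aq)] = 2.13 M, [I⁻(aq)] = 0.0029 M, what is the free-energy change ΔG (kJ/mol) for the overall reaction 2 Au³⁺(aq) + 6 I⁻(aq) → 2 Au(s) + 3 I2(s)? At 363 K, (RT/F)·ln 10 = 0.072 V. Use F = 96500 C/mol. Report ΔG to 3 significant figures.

E°cell = +1.494 − (+0.530) = +0.964 V; the balanced reaction transfers n = 6 electrons.
Here Q = 1 / ([Au³⁺(aq)]^2·[I⁻(aq)]^6) = 3.71×10^14 (log Q = 14.569), giving E = +0.964 − (0.072/6)·(14.569) = +0.7892 V.
Finally ΔG = −nFE = −(6)(96500 C/mol)(+0.7892 V) = −457 kJ/mol.

−457 kJ/mol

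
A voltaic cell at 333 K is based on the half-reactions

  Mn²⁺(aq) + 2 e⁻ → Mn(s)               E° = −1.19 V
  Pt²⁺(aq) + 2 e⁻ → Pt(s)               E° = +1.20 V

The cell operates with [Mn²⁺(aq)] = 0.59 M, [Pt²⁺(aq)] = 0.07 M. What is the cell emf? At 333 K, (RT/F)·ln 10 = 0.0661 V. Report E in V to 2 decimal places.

+2.36 V

Pt²⁺/Pt is reduced (cathode, E° = +1.20 V) and Mn²⁺/Mn is oxidized (anode).
E°cell = E°cat − E°an = +1.20 − (−1.19) = +2.39 V; n = 2.
The balanced reaction is Pt²⁺(aq) + Mn(s) → Pt(s) + Mn²⁺(aq), so Q = [Mn²⁺(aq)] / [Pt²⁺(aq)] = 8.43 and log Q = 0.926.
E = E° − (0.0661/n)·log Q = +2.39 − (0.0661/2)(0.926) = +2.36 V.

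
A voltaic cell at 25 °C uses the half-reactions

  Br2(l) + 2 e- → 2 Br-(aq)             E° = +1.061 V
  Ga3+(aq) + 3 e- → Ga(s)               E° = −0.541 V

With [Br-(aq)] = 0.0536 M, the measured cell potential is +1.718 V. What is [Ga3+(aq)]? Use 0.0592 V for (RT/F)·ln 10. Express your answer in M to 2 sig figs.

Br₂/Br⁻ is the cathode (higher E°); E°cell = +1.061 − (−0.541) = +1.602 V with n = 6.
From the Nernst equation, log Q = n(E° − E)/0.0592 = 6·(+1.602 − (+1.718))/0.0592 = −11.757.
Balancing electrons gives 3 Br2(l) + 2 Ga(s) → 6 Br-(aq) + 2 Ga3+(aq); thus Q = [Br-(aq)]^6·[Ga3+(aq)]^2.
Isolating [Ga3+(aq)] in Q = 10^{−11.757} yields log [Ga3+(aq)] = −2.066, i.e. 0.0086 M.

0.0086 M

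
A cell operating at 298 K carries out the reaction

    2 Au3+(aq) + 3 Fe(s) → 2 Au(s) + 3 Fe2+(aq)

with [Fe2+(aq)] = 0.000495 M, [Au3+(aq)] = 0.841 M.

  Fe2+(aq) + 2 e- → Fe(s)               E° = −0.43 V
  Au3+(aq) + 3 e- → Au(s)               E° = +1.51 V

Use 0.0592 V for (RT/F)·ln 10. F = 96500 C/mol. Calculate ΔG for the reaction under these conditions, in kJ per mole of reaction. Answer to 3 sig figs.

−1180 kJ/mol

With Au³⁺/Au reduced at the cathode, E°cell = +1.51 − (−0.43) = +1.94 V and n = 6.
Q = [Fe2+(aq)]^3 / [Au3+(aq)]^2 = 1.71×10^−10, so log Q = −9.766 and E = +1.94 − (0.0592/6)(−9.766) = +2.0364 V.
Finally ΔG = −nFE = −(6)(96500 C/mol)(+2.0364 V) = −1180 kJ/mol.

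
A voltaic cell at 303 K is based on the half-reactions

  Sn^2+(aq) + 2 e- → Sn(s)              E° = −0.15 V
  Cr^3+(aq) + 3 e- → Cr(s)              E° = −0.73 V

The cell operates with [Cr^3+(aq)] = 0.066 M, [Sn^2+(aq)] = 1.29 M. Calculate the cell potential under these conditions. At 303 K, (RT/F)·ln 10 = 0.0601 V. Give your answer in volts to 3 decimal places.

+0.607 V

Sn²⁺/Sn is reduced (cathode, E° = −0.15 V) and Cr³⁺/Cr is oxidized (anode).
The standard potential is −0.15 − (−0.73) = +0.58 V and the balanced reaction transfers n = 6 electrons.
Balancing gives 3 Sn^2+(aq) + 2 Cr(s) → 3 Sn(s) + 2 Cr^3+(aq); hence Q = [Cr^3+(aq)]^2 / [Sn^2+(aq)]^3 = 0.00203 (log Q = −2.693).
E = E° − (0.0601/n)·log Q = +0.58 − (0.0601/6)(−2.693) = +0.607 V.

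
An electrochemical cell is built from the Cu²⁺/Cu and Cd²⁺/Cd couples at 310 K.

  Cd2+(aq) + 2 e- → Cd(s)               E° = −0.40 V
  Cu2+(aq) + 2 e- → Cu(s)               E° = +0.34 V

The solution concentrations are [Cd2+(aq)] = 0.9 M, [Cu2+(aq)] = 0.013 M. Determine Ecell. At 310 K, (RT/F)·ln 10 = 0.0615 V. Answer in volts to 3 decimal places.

+0.683 V

Cu²⁺/Cu is reduced (cathode, E° = +0.34 V) and Cd²⁺/Cd is oxidized (anode).
E°cell = +0.34 − (−0.40) = +0.74 V, with n = 2 electrons transferred.
For the overall reaction Cu2+(aq) + Cd(s) → Cu(s) + Cd2+(aq), Q = [Cd2+(aq)] / [Cu2+(aq)] = 69.2, giving log Q = 1.840.
E = E° − (0.0615/n)·log Q = +0.74 − (0.0615/2)(1.840) = +0.683 V.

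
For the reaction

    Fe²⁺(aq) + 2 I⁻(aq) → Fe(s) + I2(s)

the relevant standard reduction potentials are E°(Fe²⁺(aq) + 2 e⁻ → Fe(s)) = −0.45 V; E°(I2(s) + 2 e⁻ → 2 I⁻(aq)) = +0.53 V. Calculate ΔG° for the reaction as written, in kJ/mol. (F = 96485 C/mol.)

+189 kJ/mol

In the reaction as written Fe²⁺(aq) is reduced, so the Fe²⁺/Fe couple is the cathode and I₂/I⁻ is the anode.
E°cell = −0.45 − (+0.53) = −0.98 V; balancing electrons gives n = 2.
ΔG° = −nFE°cell = −(2)(96485)(−0.98) J/mol = +189 kJ/mol.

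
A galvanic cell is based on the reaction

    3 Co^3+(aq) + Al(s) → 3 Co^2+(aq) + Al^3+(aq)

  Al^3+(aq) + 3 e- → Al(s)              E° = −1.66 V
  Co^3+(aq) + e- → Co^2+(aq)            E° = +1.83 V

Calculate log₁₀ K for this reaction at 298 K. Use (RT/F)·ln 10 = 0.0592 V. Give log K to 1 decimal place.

log K = 176.9

The Co³⁺/Co²⁺ couple is reduced (cathode); E°cell = +1.83 − (−1.66) = +3.49 V with n = 3.
At equilibrium E = 0, so log K = nE°cell / 0.0592 = (3)(+3.49) / 0.0592 = 176.9.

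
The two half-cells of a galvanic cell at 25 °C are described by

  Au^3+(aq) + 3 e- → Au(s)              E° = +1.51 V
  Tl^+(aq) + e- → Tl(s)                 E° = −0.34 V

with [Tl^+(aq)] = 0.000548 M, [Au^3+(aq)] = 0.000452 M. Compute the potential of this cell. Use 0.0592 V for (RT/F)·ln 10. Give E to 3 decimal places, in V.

The Au³⁺/Au couple has the more positive E°, so it is the cathode; Tl⁺/Tl is the anode.
The standard potential is +1.51 − (−0.34) = +1.85 V and the balanced reaction transfers n = 3 electrons.
The balanced reaction is Au^3+(aq) + 3 Tl(s) → Au(s) + 3 Tl^+(aq), so Q = [Tl^+(aq)]^3 / [Au^3+(aq)] = 3.64×10^−7 and log Q = −6.439.
E = E° − (0.0592/n)·log Q = +1.85 − (0.0592/3)(−6.439) = +1.977 V.

+1.977 V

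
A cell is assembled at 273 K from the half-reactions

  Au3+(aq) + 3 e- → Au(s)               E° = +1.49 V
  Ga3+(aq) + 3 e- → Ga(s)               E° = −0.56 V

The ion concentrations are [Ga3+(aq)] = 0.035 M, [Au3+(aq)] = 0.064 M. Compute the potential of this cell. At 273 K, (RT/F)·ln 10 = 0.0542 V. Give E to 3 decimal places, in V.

+2.055 V

Since E°(Au³⁺/Au) > E°(Ga³⁺/Ga), Au³⁺/Au serves as the cathode.
E°cell = E°cat − E°an = +1.49 − (−0.56) = +2.05 V; n = 3.
The balanced reaction is Au3+(aq) + Ga(s) → Au(s) + Ga3+(aq), so Q = [Ga3+(aq)] / [Au3+(aq)] = 0.547 and log Q = −0.262.
By the Nernst equation, E = +2.05 − (0.0542/3)·(−0.262) = +2.055 V.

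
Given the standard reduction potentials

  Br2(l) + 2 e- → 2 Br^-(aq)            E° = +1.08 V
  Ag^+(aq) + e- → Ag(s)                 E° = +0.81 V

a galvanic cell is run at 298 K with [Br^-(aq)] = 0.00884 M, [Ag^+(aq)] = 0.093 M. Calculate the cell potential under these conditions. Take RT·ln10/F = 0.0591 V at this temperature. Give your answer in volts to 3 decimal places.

The Br₂/Br⁻ couple has the more positive E°, so it is the cathode; Ag⁺/Ag is the anode.
The standard potential is +1.08 − (+0.81) = +0.27 V and the balanced reaction transfers n = 2 electrons.
The balanced reaction is Br2(l) + 2 Ag(s) → 2 Br^-(aq) + 2 Ag^+(aq), so Q = [Br^-(aq)]^2·[Ag^+(aq)]^2 = 6.76×10^−7 and log Q = −6.170.
Applying E = E° − (RT ln10/nF)·log Q gives +0.27 − (0.0591/2)(−6.170) = +0.452 V.

+0.452 V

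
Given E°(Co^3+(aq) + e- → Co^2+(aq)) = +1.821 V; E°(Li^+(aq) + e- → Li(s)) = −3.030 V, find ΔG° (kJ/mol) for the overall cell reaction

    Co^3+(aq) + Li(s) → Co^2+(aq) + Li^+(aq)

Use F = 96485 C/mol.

In the reaction as written Co^3+(aq) is reduced, so the Co³⁺/Co²⁺ couple is the cathode and Li⁺/Li is the anode.
E°cell = +1.821 − (−3.030) = +4.851 V; balancing electrons gives n = 1.
ΔG° = −nFE°cell = −(1)(96485)(+4.851) J/mol = −468 kJ/mol.

−468 kJ/mol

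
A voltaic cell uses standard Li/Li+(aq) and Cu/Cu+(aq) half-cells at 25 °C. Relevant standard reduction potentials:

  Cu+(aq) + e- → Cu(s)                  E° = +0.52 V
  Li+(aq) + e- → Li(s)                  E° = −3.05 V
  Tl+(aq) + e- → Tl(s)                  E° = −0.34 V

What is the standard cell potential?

+3.57 V

Of the two couples in this cell, the one with the more positive reduction potential is reduced at the cathode: here that is Cu⁺/Cu (+0.52 V); Li⁺/Li (−3.05 V) is the anode.
E°cell = E°(cathode) − E°(anode) = +0.52 − (−3.05) = +3.57 V.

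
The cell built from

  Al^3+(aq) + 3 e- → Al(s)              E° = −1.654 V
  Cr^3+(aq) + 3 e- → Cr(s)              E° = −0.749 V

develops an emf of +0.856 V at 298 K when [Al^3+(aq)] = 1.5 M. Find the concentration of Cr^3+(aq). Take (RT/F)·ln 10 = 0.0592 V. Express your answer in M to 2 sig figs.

0.0049 M

Cr³⁺/Cr is the cathode (higher E°); E°cell = −0.749 − (−1.654) = +0.905 V with n = 3.
Rearranging E = E° − (0.0592/n)·log Q gives log Q = 3(+0.905 − (+0.856))/0.0592 = 2.483.
Balancing electrons gives Cr^3+(aq) + Al(s) → Cr(s) + Al^3+(aq); thus Q = [Al^3+(aq)] / [Cr^3+(aq)].
Isolating [Cr^3+(aq)] in Q = 10^{2.483} yields log [Cr^3+(aq)] = −2.307, i.e. 0.0049 M.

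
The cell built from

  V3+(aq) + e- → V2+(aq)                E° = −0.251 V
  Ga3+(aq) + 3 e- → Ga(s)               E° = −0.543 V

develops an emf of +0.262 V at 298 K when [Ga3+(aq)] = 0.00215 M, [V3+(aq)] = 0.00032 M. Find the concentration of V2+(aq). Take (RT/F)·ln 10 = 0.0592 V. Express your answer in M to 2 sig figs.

The V³⁺/V²⁺ couple has the larger reduction potential, so it is the cathode: E°cell = −0.251 − (−0.543) = +0.292 V and n = 3.
Rearranging E = E° − (0.0592/n)·log Q gives log Q = 3(+0.292 − (+0.262))/0.0592 = 1.520.
Balancing electrons gives 3 V3+(aq) + Ga(s) → 3 V2+(aq) + Ga3+(aq); thus Q = ([V2+(aq)]^3·[Ga3+(aq)]) / [V3+(aq)]^3.
Substituting the known concentrations and solving, log [V2+(aq)] = −2.099 and [V2+(aq)] = 0.0080 M.

0.0080 M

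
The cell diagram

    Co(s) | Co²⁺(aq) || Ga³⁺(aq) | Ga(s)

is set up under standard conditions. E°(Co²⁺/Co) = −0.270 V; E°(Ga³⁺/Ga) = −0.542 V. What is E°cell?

By convention the left-hand electrode in cell notation is the anode (oxidation) and the right-hand electrode is the cathode (reduction).
E°cell = E°(right) − E°(left) = −0.542 − (−0.270) = −0.272 V.
The negative sign shows that, as written, the cell would require an external voltage to drive the reaction.

−0.272 V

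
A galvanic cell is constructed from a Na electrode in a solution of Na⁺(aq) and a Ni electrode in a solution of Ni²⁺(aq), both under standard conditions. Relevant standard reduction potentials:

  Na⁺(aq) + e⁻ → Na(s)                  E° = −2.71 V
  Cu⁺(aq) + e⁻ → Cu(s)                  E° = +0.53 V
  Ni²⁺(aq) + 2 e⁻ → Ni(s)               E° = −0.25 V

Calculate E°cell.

+2.46 V

The Ni²⁺/Ni couple has the higher E°, so Ni ion is reduced (cathode) and Na is oxidized (anode).
E°cell = E°(cathode) − E°(anode) = −0.25 − (−2.71) = +2.46 V.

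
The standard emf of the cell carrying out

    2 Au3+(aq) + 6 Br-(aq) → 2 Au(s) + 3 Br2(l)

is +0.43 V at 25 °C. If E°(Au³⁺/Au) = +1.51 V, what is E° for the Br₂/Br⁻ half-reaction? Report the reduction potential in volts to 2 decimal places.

+1.08 V

In the reaction as written the Au³⁺/Au couple is reduced (cathode) and Br₂/Br⁻ is oxidized (anode), so E°cell = E°(Au³⁺/Au) − E°(Br₂/Br⁻).
E°(Br₂/Br⁻) = E°(cathode) − E°cell = +1.51 − (+0.43) = +1.08 V.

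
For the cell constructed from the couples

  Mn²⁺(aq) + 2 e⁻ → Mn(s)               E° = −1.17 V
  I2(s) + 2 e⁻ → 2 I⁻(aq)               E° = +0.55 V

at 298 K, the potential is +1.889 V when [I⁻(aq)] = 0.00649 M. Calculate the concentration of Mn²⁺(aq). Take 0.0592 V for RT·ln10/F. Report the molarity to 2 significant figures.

0.046 M

I₂/I⁻ is the cathode (higher E°); E°cell = +0.55 − (−1.17) = +1.72 V with n = 2.
Since E = E° − (0.0592/n)·log Q, log Q = n(E° − E)/0.0592 = −5.709.
For I2(s) + Mn(s) → 2 I⁻(aq) + Mn²⁺(aq), the reaction quotient is Q = [I⁻(aq)]^2·[Mn²⁺(aq)].
Solving for the unknown gives log [Mn²⁺(aq)] = −1.333, so [Mn²⁺(aq)] ≈ 0.046 M.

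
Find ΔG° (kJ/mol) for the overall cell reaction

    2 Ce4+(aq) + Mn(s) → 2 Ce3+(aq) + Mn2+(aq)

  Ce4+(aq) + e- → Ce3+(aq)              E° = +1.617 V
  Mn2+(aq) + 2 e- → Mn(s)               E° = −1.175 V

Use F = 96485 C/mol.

−539 kJ/mol

In the reaction as written Ce4+(aq) is reduced, so the Ce⁴⁺/Ce³⁺ couple is the cathode and Mn²⁺/Mn is the anode.
E°cell = +1.617 − (−1.175) = +2.792 V; balancing electrons gives n = 2.
ΔG° = −nFE°cell = −(2)(96485)(+2.792) J/mol = −539 kJ/mol.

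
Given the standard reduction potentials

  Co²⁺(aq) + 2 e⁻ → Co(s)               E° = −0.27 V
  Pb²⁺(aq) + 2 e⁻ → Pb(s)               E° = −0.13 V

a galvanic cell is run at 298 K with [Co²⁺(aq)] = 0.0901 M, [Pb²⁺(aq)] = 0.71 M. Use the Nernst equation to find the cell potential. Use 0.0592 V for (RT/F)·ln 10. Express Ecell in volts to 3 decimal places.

Since E°(Pb²⁺/Pb) > E°(Co²⁺/Co), Pb²⁺/Pb serves as the cathode.
E°cell = −0.13 − (−0.27) = +0.14 V, with n = 2 electrons transferred.
For the overall reaction Pb²⁺(aq) + Co(s) → Pb(s) + Co²⁺(aq), Q = [Co²⁺(aq)] / [Pb²⁺(aq)] = 0.127, giving log Q = −0.897.
By the Nernst equation, E = +0.14 − (0.0592/2)·(−0.897) = +0.167 V.

+0.167 V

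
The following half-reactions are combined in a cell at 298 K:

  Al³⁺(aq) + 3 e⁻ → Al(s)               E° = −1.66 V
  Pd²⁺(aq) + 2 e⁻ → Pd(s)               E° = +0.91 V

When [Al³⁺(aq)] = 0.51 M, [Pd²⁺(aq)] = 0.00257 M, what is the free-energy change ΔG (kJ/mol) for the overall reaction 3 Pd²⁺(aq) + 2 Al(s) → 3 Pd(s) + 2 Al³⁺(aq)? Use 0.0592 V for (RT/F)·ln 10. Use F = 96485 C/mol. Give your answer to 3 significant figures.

−1450 kJ/mol

E°cell = +0.91 − (−1.66) = +2.57 V; the balanced reaction transfers n = 6 electrons.
Q = [Al³⁺(aq)]^2 / [Pd²⁺(aq)]^3 = 1.53×10^7, so log Q = 7.185 and E = +2.57 − (0.0592/6)(7.185) = +2.4991 V.
Finally ΔG = −nFE = −(6)(96485 C/mol)(+2.4991 V) = −1450 kJ/mol.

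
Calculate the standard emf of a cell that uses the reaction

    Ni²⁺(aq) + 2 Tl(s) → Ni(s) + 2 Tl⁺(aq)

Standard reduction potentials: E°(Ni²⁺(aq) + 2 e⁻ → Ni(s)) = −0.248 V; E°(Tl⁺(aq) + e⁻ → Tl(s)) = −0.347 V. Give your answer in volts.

+0.099 V

In the reaction as written, Ni²⁺(aq) is reduced (cathode) and Tl⁺(aq) is produced by oxidation at the anode.
E°cell = E°(cathode) − E°(anode) = −0.248 − (−0.347) = +0.099 V.
The positive value indicates the reaction is spontaneous as written.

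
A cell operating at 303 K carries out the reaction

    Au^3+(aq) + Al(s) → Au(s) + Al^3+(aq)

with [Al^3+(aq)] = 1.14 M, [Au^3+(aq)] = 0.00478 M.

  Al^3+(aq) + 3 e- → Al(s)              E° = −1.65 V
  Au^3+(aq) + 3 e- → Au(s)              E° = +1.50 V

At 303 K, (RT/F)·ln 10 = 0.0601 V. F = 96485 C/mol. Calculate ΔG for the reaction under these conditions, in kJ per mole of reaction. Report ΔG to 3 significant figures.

With Au³⁺/Au reduced at the cathode, E°cell = +1.50 − (−1.65) = +3.15 V and n = 3.
The reaction quotient is [Al^3+(aq)] / [Au^3+(aq)] = 238; by Nernst, E = +3.15 − (0.0601/3)(2.377) = +3.1024 V.
Finally ΔG = −nFE = −(3)(96485 C/mol)(+3.1024 V) = −898 kJ/mol.

−898 kJ/mol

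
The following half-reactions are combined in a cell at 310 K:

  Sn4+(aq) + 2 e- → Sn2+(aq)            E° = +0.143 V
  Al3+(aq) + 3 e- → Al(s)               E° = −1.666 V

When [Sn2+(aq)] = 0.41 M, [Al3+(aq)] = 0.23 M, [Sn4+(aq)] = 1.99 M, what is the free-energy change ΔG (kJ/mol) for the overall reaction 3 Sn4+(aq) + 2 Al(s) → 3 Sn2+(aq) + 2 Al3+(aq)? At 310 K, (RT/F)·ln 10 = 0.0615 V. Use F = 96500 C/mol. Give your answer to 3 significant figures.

With Sn⁴⁺/Sn²⁺ reduced at the cathode, E°cell = +0.143 − (−1.666) = +1.809 V and n = 6.
Q = ([Sn2+(aq)]^3·[Al3+(aq)]^2) / [Sn4+(aq)]^3 = 0.000463, so log Q = −3.335 and E = +1.809 − (0.0615/6)(−3.335) = +1.8432 V.
ΔG = −nFE = −(6)(96500)(+1.8432) J/mol = −1070 kJ/mol.

−1070 kJ/mol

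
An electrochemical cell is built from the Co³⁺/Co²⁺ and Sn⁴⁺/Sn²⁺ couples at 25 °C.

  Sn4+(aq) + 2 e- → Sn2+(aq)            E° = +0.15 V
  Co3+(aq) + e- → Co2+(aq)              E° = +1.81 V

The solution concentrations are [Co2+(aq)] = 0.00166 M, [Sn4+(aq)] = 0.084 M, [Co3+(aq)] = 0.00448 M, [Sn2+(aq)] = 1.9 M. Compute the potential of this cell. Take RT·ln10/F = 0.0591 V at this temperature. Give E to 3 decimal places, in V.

+1.726 V

Since E°(Co³⁺/Co²⁺) > E°(Sn⁴⁺/Sn²⁺), Co³⁺/Co²⁺ serves as the cathode.
E°cell = +1.81 − (+0.15) = +1.66 V, with n = 2 electrons transferred.
Balancing gives 2 Co3+(aq) + Sn2+(aq) → 2 Co2+(aq) + Sn4+(aq); hence Q = ([Co2+(aq)]^2·[Sn4+(aq)]) / ([Co3+(aq)]^2·[Sn2+(aq)]) = 0.00607 (log Q = −2.217).
By the Nernst equation, E = +1.66 − (0.0591/2)·(−2.217) = +1.726 V.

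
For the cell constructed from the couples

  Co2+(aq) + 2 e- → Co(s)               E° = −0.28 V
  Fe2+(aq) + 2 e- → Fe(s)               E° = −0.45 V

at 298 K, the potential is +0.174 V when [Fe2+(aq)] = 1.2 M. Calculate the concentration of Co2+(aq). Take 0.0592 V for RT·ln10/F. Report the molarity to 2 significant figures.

Co²⁺/Co is the cathode (higher E°); E°cell = −0.28 − (−0.45) = +0.17 V with n = 2.
Rearranging E = E° − (0.0592/n)·log Q gives log Q = 2(+0.17 − (+0.174))/0.0592 = −0.135.
The balanced reaction is Co2+(aq) + Fe(s) → Co(s) + Fe2+(aq), so Q = [Fe2+(aq)] / [Co2+(aq)].
Isolating [Co2+(aq)] in Q = 10^{−0.135} yields log [Co2+(aq)] = 0.214, i.e. 1.6 M.

1.6 M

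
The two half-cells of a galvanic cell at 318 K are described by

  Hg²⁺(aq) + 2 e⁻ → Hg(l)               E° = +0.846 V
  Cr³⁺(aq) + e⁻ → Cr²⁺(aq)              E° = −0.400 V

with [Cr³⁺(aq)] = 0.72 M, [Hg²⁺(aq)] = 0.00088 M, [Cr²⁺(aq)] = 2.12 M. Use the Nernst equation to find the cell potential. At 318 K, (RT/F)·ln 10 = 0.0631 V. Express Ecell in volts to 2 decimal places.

+1.18 V

Since E°(Hg²⁺/Hg) > E°(Cr³⁺/Cr²⁺), Hg²⁺/Hg serves as the cathode.
The standard potential is +0.846 − (−0.400) = +1.246 V and the balanced reaction transfers n = 2 electrons.
The balanced reaction is Hg²⁺(aq) + 2 Cr²⁺(aq) → Hg(l) + 2 Cr³⁺(aq), so Q = [Cr³⁺(aq)]^2 / ([Hg²⁺(aq)]·[Cr²⁺(aq)]^2) = 131 and log Q = 2.118.
By the Nernst equation, E = +1.246 − (0.0631/2)·(2.118) = +1.18 V.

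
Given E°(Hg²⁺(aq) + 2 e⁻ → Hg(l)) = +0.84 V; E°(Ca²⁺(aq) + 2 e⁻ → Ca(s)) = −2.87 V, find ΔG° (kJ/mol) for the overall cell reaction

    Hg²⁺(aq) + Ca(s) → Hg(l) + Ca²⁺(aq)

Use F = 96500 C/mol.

In the reaction as written Hg²⁺(aq) is reduced, so the Hg²⁺/Hg couple is the cathode and Ca²⁺/Ca is the anode.
E°cell = +0.84 − (−2.87) = +3.71 V; balancing electrons gives n = 2.
ΔG° = −nFE°cell = −(2)(96500)(+3.71) J/mol = −716 kJ/mol.

−716 kJ/mol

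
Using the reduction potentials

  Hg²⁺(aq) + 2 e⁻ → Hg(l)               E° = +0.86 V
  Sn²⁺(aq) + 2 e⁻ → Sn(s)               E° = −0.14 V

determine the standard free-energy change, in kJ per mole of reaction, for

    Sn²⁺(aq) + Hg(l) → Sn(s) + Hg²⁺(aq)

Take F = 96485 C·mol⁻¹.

+193 kJ/mol

In the reaction as written Sn²⁺(aq) is reduced, so the Sn²⁺/Sn couple is the cathode and Hg²⁺/Hg is the anode.
E°cell = −0.14 − (+0.86) = −1.00 V; balancing electrons gives n = 2.
ΔG° = −nFE°cell = −(2)(96485)(−1.00) J/mol = +193 kJ/mol.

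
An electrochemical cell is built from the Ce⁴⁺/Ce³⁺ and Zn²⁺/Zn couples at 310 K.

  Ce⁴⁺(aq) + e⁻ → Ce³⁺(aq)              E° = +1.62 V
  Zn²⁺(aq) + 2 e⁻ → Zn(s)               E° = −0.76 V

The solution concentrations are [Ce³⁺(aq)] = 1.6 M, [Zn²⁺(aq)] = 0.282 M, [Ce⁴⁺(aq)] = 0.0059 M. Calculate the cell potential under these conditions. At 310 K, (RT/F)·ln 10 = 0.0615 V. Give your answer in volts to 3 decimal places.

+2.247 V

Since E°(Ce⁴⁺/Ce³⁺) > E°(Zn²⁺/Zn), Ce⁴⁺/Ce³⁺ serves as the cathode.
E°cell = E°cat − E°an = +1.62 − (−0.76) = +2.38 V; n = 2.
For the overall reaction 2 Ce⁴⁺(aq) + Zn(s) → 2 Ce³⁺(aq) + Zn²⁺(aq), Q = ([Ce³⁺(aq)]^2·[Zn²⁺(aq)]) / [Ce⁴⁺(aq)]^2 = 2.07×10^4, giving log Q = 4.317.
E = E° − (0.0615/n)·log Q = +2.38 − (0.0615/2)(4.317) = +2.247 V.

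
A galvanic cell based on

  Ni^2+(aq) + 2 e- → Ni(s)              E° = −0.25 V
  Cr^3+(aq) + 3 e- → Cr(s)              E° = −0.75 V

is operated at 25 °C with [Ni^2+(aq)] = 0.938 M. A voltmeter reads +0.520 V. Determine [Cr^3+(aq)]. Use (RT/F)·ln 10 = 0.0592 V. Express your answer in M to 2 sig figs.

0.088 M

The Ni²⁺/Ni couple has the larger reduction potential, so it is the cathode: E°cell = −0.25 − (−0.75) = +0.50 V and n = 6.
Since E = E° − (0.0592/n)·log Q, log Q = n(E° − E)/0.0592 = −2.027.
For 3 Ni^2+(aq) + 2 Cr(s) → 3 Ni(s) + 2 Cr^3+(aq), the reaction quotient is Q = [Cr^3+(aq)]^2 / [Ni^2+(aq)]^3.
Substituting the known concentrations and solving, log [Cr^3+(aq)] = −1.055 and [Cr^3+(aq)] = 0.088 M.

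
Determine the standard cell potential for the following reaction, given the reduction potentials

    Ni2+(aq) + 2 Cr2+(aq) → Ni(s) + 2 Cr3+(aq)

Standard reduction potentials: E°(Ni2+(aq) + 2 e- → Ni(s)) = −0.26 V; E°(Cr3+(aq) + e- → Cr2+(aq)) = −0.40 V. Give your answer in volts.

+0.14 V

In the reaction as written, Ni2+(aq) is reduced (cathode) and Cr3+(aq) is produced by oxidation at the anode.
E°cell = E°(cathode) − E°(anode) = −0.26 − (−0.40) = +0.14 V.
The positive value indicates the reaction is spontaneous as written.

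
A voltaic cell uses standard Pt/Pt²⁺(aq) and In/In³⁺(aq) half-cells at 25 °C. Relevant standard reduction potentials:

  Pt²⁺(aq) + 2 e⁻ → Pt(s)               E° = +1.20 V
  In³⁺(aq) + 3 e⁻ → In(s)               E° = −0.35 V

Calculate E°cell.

+1.55 V

Of the two couples in this cell, the one with the more positive reduction potential is reduced at the cathode: here that is Pt²⁺/Pt (+1.20 V); In³⁺/In (−0.35 V) is the anode.
E°cell = E°(cathode) − E°(anode) = +1.20 − (−0.35) = +1.55 V.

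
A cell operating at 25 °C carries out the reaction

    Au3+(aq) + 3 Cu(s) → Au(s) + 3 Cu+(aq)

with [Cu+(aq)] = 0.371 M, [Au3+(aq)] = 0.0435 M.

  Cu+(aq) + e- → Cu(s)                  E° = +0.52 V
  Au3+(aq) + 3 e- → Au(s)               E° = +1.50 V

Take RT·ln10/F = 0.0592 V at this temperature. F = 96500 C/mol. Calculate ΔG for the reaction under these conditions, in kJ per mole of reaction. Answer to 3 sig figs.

−283 kJ/mol

E°cell = +1.50 − (+0.52) = +0.98 V; the balanced reaction transfers n = 3 electrons.
Here Q = [Cu+(aq)]^3 / [Au3+(aq)] = 1.17 (log Q = 0.070), giving E = +0.98 − (0.0592/3)·(0.070) = +0.9786 V.
Finally ΔG = −nFE = −(3)(96500 C/mol)(+0.9786 V) = −283 kJ/mol.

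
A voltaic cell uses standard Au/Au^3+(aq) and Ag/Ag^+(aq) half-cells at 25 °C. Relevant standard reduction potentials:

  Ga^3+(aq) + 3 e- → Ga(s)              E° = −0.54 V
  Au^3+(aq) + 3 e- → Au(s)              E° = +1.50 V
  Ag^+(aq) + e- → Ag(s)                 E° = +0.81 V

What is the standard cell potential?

+0.69 V

The Au³⁺/Au couple has the higher E°, so Au ion is reduced (cathode) and Ag is oxidized (anode).
E°cell = E°(cathode) − E°(anode) = +1.50 − (+0.81) = +0.69 V.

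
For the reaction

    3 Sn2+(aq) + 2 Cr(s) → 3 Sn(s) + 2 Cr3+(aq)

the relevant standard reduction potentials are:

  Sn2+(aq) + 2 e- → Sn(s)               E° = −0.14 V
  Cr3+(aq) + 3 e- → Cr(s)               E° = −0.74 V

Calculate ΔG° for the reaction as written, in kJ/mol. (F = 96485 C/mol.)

−347 kJ/mol

In the reaction as written Sn2+(aq) is reduced, so the Sn²⁺/Sn couple is the cathode and Cr³⁺/Cr is the anode.
E°cell = −0.14 − (−0.74) = +0.60 V; balancing electrons gives n = 6.
ΔG° = −nFE°cell = −(6)(96485)(+0.60) J/mol = −347 kJ/mol.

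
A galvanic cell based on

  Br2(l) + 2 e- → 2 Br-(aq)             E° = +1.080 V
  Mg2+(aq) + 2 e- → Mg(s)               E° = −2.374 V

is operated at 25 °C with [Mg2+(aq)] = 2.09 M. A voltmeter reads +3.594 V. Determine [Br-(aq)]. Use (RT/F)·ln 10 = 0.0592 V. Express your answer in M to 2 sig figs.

0.0030 M

The Br₂/Br⁻ couple has the larger reduction potential, so it is the cathode: E°cell = +1.080 − (−2.374) = +3.454 V and n = 2.
Since E = E° − (0.0592/n)·log Q, log Q = n(E° − E)/0.0592 = −4.730.
For Br2(l) + Mg(s) → 2 Br-(aq) + Mg2+(aq), the reaction quotient is Q = [Br-(aq)]^2·[Mg2+(aq)].
Solving for the unknown gives log [Br-(aq)] = −2.525, so [Br-(aq)] ≈ 0.0030 M.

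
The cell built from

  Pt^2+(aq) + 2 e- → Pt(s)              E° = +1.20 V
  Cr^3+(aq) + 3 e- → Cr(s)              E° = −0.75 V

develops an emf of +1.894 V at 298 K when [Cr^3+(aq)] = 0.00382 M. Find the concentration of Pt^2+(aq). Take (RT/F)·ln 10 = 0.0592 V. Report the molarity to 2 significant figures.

0.00031 M

Pt²⁺/Pt is the cathode (higher E°); E°cell = +1.20 − (−0.75) = +1.95 V with n = 6.
Rearranging E = E° − (0.0592/n)·log Q gives log Q = 6(+1.95 − (+1.894))/0.0592 = 5.676.
Balancing electrons gives 3 Pt^2+(aq) + 2 Cr(s) → 3 Pt(s) + 2 Cr^3+(aq); thus Q = [Cr^3+(aq)]^2 / [Pt^2+(aq)]^3.
Substituting the known concentrations and solving, log [Pt^2+(aq)] = −3.504 and [Pt^2+(aq)] = 0.00031 M.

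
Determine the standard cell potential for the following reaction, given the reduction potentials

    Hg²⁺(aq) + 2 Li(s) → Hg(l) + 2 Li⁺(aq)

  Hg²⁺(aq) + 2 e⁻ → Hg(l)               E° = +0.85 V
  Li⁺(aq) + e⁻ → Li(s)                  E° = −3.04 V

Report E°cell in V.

+3.89 V

In the reaction as written, Hg²⁺(aq) is reduced (cathode) and Li⁺(aq) is produced by oxidation at the anode.
E°cell = E°(cathode) − E°(anode) = +0.85 − (−3.04) = +3.89 V.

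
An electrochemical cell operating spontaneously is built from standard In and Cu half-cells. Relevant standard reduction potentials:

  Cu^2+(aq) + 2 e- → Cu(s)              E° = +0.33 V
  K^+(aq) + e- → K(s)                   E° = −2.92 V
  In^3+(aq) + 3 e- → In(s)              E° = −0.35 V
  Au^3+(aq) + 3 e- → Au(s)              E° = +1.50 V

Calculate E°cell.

+0.68 V

The Cu²⁺/Cu couple has the higher E°, so Cu ion is reduced (cathode) and In is oxidized (anode).
E°cell = E°(cathode) − E°(anode) = +0.33 − (−0.35) = +0.68 V.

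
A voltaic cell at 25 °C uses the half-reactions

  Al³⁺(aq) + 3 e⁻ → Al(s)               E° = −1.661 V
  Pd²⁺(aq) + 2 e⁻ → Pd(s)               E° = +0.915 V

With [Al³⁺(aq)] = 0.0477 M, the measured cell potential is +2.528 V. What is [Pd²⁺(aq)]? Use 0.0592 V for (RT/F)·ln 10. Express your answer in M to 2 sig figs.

The Pd²⁺/Pd couple has the larger reduction potential, so it is the cathode: E°cell = +0.915 − (−1.661) = +2.576 V and n = 6.
From the Nernst equation, log Q = n(E° − E)/0.0592 = 6·(+2.576 − (+2.528))/0.0592 = 4.865.
For 3 Pd²⁺(aq) + 2 Al(s) → 3 Pd(s) + 2 Al³⁺(aq), the reaction quotient is Q = [Al³⁺(aq)]^2 / [Pd²⁺(aq)]^3.
Isolating [Pd²⁺(aq)] in Q = 10^{4.865} yields log [Pd²⁺(aq)] = −2.503, i.e. 0.0031 M.

0.0031 M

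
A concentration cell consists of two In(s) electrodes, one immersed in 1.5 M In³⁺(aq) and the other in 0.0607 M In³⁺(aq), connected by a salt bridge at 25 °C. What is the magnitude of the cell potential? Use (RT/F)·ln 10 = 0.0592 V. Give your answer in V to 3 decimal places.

0.027 V

For a concentration cell E°cell = 0, since both electrodes use the same couple.
The compartment with the higher In³⁺(aq) concentration (1.5 M) acts as the cathode; ions are reduced there and produced at the dilute (0.0607 M) anode.
With n = 3, Ecell = −(0.0592/3)·log([dilute]/[conc]) = −(0.0592/3)·log(0.0607/1.5) = +0.027 V.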